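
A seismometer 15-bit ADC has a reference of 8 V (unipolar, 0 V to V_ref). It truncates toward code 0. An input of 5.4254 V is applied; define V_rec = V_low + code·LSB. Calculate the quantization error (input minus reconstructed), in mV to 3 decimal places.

LSB = 8/2^15 = 244.14 µV.
(V_in − V_low)/LSB = (5.4254 − 0)/0.000244141 = 22222.4384 → code 22222 (floor).
Code 22222 maps back to 0 + 22222×0.000244141 V = 5.425293 V.
Difference: 0.000107031 V → 0.107 mV.

0.107 mV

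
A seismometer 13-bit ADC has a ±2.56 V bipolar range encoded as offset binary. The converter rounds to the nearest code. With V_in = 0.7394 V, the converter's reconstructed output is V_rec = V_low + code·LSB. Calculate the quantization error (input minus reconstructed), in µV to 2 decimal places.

25.00 µV

One LSB is 5.12 V / 8192 = 0.625 mV.
Scaled input = 5279.0400 LSBs, so code = 5279.
Code 5279 maps back to (−2.56) + 5279×0.000625 V = 0.739375 V.
Difference: 2.5e-05 V → 25.00 µV.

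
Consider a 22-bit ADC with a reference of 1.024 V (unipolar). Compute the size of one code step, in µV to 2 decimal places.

0.24 µV

Full-scale span = 1.024 V.
LSB = 1.024 / 2^22 = 1.024 / 4194304 = 2.44141e-07 V = 0.24 µV.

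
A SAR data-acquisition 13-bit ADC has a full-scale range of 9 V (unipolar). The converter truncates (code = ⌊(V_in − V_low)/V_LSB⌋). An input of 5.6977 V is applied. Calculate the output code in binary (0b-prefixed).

code 0b1010001000010 (decimal 5186)

With 8192 levels over 9 V, one step is 1.099 mV.
(5.6977 − 0) / 0.00109863 = 5186.173 LSBs.
So the output code is 5186.
In binary (0b-prefixed): 0b1010001000010.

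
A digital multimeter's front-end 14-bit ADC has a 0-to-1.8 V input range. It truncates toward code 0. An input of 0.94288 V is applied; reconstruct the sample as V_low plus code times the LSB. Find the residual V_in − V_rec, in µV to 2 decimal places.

LSB = 1.8/2^14 = 109.86 µV.
(0.94288 − 0)/0.000109863 = 8582.3033; ⌊·⌋ gives code 8582.
Reconstructed: 0.94284668 V.
Error = 0.94288 − 0.94284668 = 3.33203e-05 V = 33.32 µV.

33.32 µV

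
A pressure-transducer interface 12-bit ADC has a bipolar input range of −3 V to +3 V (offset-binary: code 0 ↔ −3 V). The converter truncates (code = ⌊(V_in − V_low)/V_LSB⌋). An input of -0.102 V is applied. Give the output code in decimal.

code 1978

With 4096 levels over 6 V, one step is 1.465 mV.
(-0.102 − (−3)) / 0.00146484 = 1978.368 LSBs.
Floor → code 1978.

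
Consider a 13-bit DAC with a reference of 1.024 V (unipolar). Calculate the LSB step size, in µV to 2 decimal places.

Full-scale span = 1.024 V.
LSB = 1.024 / 2^13 = 1.024 / 8192 = 0.000125 V = 125.00 µV.

125.00 µV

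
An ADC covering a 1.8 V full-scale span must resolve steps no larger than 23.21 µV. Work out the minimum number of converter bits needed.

17 bits

Number of steps required ≥ 1.8 V / 23.21 µV = 77552.78.
Need 2^N ≥ 77552.78; 2^16 = 65536, 2^17 = 131072.
Minimum N = 17.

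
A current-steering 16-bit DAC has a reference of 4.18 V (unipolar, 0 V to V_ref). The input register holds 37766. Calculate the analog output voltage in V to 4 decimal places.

LSB = 4.18 V / 2^16 = 63.78 µV.
V_out = 0 + 37766 × 6.37817e-05 V = 2.40878 V.

2.4088 V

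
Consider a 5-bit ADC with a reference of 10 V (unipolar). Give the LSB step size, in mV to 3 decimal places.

Full-scale span = 10 V.
LSB = 10 / 2^5 = 10 / 32 = 0.3125 V = 312.500 mV.

312.500 mV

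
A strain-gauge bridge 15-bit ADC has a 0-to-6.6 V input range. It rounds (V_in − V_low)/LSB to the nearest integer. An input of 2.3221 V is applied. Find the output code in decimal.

LSB = 6.6 V / 32768 = 201.42 µV.
(V_in − V_low)/LSB = (2.3221 − 0) / 0.000201416 = 11528.875.
Round → code 11529.

code 11529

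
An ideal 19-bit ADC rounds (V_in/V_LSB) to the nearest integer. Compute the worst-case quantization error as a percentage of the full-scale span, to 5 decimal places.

Rounding → worst-case error = ½ LSB = V_FS/2^20, so 100/1048576 = 9.53674e-05 % of full scale.

0.00010 %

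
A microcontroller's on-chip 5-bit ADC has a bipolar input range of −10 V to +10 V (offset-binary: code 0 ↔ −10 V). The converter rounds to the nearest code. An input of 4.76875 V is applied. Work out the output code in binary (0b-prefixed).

code 0b11000 (decimal 24)

With 32 levels over 20 V, one step is 0.6250 V.
(V_in − V_low)/LSB = (4.76875 − (−10)) / 0.625 = 23.630.
So the output code is 24.
In binary (0b-prefixed): 0b11000.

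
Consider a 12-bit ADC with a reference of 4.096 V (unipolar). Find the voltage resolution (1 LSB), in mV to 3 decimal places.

1.000 mV

Full-scale span = 4.096 V.
LSB = 4.096 / 2^12 = 4.096 / 4096 = 0.001 V = 1.000 mV.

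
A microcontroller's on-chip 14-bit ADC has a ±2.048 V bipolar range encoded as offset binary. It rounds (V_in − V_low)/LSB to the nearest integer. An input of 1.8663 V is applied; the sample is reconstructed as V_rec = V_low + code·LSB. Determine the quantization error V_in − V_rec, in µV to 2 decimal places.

Step size: 4.096 V ÷ 2^14 = 250.00 µV.
(V_in − V_low)/LSB = (1.8663 − (−2.048))/0.00025 = 15657.2000 → code 15657 (round).
Reconstructed: 1.86625 V.
V_in − V_rec = 5e-05 V = 50.00 µV.

50.00 µV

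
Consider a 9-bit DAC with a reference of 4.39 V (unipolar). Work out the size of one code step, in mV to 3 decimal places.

Full-scale span = 4.39 V.
LSB = 4.39 / 2^9 = 4.39 / 512 = 0.00857422 V = 8.574 mV.

8.574 mV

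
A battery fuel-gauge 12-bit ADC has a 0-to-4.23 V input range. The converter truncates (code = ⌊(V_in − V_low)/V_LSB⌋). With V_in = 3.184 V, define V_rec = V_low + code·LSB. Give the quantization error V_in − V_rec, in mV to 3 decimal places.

0.140 mV

LSB = 4.23/2^12 = 1.033 mV.
(V_in − V_low)/LSB = (3.184 − 0)/0.00103271 = 3083.1357 → code 3083 (floor).
Code 3083 maps back to 0 + 3083×0.00103271 V = 3.1838599 V.
Difference: 0.000140137 V → 0.140 mV.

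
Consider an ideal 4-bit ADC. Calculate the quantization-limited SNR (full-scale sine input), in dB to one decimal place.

SNR ≈ 6.02·N + 1.76 dB = 6.02·4 + 1.76 = 25.84 dB.

25.8 dB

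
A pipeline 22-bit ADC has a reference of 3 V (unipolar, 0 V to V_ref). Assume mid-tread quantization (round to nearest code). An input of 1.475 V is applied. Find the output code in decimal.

With 4194304 levels over 3 V, one step is 0.72 µV.
Input sits at 2062199.467 steps above V_low.
So the output code is 2062199.

code 2062199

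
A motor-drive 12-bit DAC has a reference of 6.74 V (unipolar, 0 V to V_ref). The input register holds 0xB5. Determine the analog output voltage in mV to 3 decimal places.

297.837 mV

LSB = 6.74 V / 2^12 = 1.646 mV.
Code 0xB5 = 181 decimal.
V_out = 0 + 181 × 0.00164551 V = 0.297837 V.
= 297.837 mV.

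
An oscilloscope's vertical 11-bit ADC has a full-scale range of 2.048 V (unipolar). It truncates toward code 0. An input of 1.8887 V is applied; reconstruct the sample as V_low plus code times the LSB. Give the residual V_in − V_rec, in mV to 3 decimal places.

LSB = 2.048/2^11 = 1.000 mV.
Scaled input = 1888.7000 LSBs, so code = 1888.
Code 1888 maps back to 0 + 1888×0.001 V = 1.888 V.
Error = 1.8887 − 1.888 = 0.0007 V = 0.700 mV.

0.700 mV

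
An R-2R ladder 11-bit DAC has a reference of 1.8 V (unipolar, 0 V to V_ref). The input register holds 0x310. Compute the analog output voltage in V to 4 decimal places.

0.6891 V

LSB = 1.8 V / 2^11 = 0.879 mV.
Code 0x310 = 784 decimal.
V_out = 0 + 784 × 0.000878906 V = 0.689063 V.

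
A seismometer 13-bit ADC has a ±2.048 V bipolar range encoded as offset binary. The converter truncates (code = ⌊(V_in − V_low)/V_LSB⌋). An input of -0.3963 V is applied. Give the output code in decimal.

code 3303

LSB = 4.096 V / 8192 = 0.500 mV.
(V_in − V_low)/LSB = (-0.3963 − (−2.048)) / 0.0005 = 3303.400.
So the output code is 3303.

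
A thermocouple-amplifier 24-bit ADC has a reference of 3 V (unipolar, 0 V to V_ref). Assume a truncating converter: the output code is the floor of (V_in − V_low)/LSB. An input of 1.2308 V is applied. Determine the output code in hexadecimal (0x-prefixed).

code 0x69073C (decimal 6883132)

Full-scale span = 3 V; LSB = 3/2^24 = 0.18 µV.
Input sits at 6883132.484 steps above V_low.
So the output code is 6883132.
In hexadecimal (0x-prefixed): 0x69073C.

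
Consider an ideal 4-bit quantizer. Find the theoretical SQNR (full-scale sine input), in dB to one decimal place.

25.8 dB

SNR ≈ 6.02·N + 1.76 dB = 6.02·4 + 1.76 = 25.84 dB.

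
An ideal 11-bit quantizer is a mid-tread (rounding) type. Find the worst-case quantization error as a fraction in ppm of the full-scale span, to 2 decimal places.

Rounding → worst-case error = ½ LSB = V_FS/2^12, so 1e+06/4096 = 244.141 ppm of full scale.

244.14 ppm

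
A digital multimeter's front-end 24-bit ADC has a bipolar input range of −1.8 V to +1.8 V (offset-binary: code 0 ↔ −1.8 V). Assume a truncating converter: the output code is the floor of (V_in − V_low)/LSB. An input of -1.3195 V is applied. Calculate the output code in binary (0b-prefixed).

LSB = 3.6 V / 16777216 = 0.21 µV.
Input sits at 2239292.302 steps above V_low.
Floor → code 2239292.
In binary (0b-prefixed): 0b1000100010101100111100.

code 0b1000100010101100111100 (decimal 2239292)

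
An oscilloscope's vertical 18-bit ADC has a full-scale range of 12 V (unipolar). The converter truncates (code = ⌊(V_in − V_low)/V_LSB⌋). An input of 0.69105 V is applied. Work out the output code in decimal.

code 15096

Full-scale span = 12 V; LSB = 12/2^18 = 45.78 µV.
Input sits at 15096.218 steps above V_low.
So the output code is 15096.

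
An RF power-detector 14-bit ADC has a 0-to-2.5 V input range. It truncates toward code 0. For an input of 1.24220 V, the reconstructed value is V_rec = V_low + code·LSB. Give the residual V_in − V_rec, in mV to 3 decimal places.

Step size: 2.5 V ÷ 2^14 = 152.59 µV.
(V_in − V_low)/LSB = (1.24220 − 0)/0.000152588 = 8140.8819 → code 8140 (floor).
Reconstructed: 1.2420654 V.
V_in − V_rec = 0.00013457 V = 0.135 mV.

0.135 mV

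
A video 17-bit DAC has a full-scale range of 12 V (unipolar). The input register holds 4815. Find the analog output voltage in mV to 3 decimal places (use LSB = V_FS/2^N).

LSB = 12 V / 2^17 = 91.55 µV.
V_out = 0 + 4815 × 9.15527e-05 V = 0.440826 V.
= 440.826 mV.

440.826 mV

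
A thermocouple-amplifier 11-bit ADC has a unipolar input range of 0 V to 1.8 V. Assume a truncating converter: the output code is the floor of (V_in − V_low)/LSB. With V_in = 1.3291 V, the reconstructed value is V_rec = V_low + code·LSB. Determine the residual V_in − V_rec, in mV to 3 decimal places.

Step size: 1.8 V ÷ 2^11 = 0.879 mV.
(V_in − V_low)/LSB = (1.3291 − 0)/0.000878906 = 1512.2204 → code 1512 (floor).
V_rec = 0 + 1512·0.000878906 = 1.3289062 V.
V_in − V_rec = 0.00019375 V = 0.194 mV.

0.194 mV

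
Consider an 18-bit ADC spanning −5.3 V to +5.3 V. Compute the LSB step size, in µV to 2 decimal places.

40.44 µV

Full-scale span = 10.6 V.
LSB = 10.6 / 2^18 = 10.6 / 262144 = 4.04358e-05 V = 40.44 µV.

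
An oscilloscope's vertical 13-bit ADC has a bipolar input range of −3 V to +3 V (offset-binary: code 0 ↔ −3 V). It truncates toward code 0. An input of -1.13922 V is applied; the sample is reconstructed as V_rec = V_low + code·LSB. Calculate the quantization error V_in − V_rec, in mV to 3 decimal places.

LSB = 6/2^13 = 0.732 mV.
(-1.13922 − (−3))/0.000732422 = 2540.5850; ⌊·⌋ gives code 2540.
Code 2540 maps back to (−3) + 2540×0.000732422 V = -1.1396484 V.
Error = -1.13922 − (−1.1396484) = 0.000428437 V = 0.428 mV.

0.428 mV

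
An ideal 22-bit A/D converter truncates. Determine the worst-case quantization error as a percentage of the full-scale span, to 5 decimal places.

0.00002 %

Truncating → worst-case error = 1 LSB = V_FS/2^22, so 100/4194304 = 2.38419e-05 % of full scale.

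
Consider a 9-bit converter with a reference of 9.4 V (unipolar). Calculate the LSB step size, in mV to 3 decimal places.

18.359 mV

Full-scale span = 9.4 V.
LSB = 9.4 / 2^9 = 9.4 / 512 = 0.0183594 V = 18.359 mV.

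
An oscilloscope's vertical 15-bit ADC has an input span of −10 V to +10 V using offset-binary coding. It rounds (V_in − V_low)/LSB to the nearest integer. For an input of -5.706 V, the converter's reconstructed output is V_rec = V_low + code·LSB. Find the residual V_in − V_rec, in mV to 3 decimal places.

Step size: 20 V ÷ 2^15 = 0.610 mV.
(V_in − V_low)/LSB = (-5.706 − (−10))/0.000610352 = 7035.2896 → code 7035 (round).
V_rec = (−10) + 7035·0.000610352 = -5.7061768 V.
V_in − V_rec = 0.000176758 V = 0.177 mV.

0.177 mV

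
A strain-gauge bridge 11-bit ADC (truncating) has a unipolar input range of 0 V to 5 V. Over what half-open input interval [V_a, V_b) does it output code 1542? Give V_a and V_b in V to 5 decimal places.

LSB = 5/2^11 = 2.441 mV.
V_a = V_low + 1542·LSB = 3.76465 V; V_b = V_low + 1543·LSB = 3.76709 V.

[3.76465 V, 3.76709 V)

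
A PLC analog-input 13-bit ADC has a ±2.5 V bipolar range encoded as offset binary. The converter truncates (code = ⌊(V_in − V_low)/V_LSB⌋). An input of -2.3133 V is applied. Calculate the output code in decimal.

LSB = 5 V / 8192 = 0.610 mV.
Input sits at 305.889 steps above V_low.
So the output code is 305.

code 305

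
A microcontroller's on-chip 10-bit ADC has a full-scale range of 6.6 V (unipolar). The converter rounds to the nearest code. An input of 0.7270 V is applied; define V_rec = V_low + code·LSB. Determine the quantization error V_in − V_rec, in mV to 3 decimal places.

LSB = 6.6/2^10 = 6.445 mV.
Scaled input = 112.7952 LSBs, so code = 113.
V_rec = 0 + 113·0.00644531 = 0.72832031 V.
Error = 0.7270 − 0.72832031 = -0.00132031 V = -1.320 mV.

-1.320 mV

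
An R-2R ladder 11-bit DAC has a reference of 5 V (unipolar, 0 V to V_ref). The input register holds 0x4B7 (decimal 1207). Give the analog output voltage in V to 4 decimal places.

LSB = 5 V / 2^11 = 2.441 mV.
Code 0x4B7 = 1207 decimal.
V_out = 0 + 1207 × 0.00244141 V = 2.94678 V.

2.9468 V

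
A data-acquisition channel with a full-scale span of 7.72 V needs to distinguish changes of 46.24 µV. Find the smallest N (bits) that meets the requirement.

Number of steps required ≥ 7.72 V / 46.24 µV = 166955.02.
Need 2^N ≥ 166955.02; 2^17 = 131072, 2^18 = 262144.
Minimum N = 18.

18 bits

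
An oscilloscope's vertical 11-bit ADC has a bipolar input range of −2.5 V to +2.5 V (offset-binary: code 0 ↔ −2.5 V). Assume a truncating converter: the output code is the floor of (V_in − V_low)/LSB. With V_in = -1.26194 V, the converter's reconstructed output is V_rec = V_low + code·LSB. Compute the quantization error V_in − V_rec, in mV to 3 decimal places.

One LSB is 5 V / 2048 = 2.441 mV.
(V_in − V_low)/LSB = (-1.26194 − (−2.5))/0.00244141 = 507.1094 → code 507 (floor).
Reconstructed: -1.262207 V.
V_in − V_rec = 0.000267031 V = 0.267 mV.

0.267 mV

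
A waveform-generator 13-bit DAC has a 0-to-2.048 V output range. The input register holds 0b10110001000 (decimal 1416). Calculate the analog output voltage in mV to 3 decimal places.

354.000 mV

LSB = 2.048 V / 2^13 = 250.00 µV.
Code 0b10110001000 = 1416 decimal.
V_out = 0 + 1416 × 0.00025 V = 0.354 V.
= 354.000 mV.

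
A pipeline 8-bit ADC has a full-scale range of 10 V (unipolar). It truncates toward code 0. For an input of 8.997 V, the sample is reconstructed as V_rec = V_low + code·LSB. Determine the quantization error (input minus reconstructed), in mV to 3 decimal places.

One LSB is 10 V / 256 = 39.062 mV.
Scaled input = 230.3232 LSBs, so code = 230.
Reconstructed: 8.984375 V.
Error = 8.997 − 8.984375 = 0.012625 V = 12.625 mV.

12.625 mV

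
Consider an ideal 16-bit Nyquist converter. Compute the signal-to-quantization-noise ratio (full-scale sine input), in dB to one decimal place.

SNR ≈ 6.02·N + 1.76 dB = 6.02·16 + 1.76 = 98.08 dB.

98.1 dB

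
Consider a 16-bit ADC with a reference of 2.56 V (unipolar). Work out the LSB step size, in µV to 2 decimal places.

39.06 µV

Full-scale span = 2.56 V.
LSB = 2.56 / 2^16 = 2.56 / 65536 = 3.90625e-05 V = 39.06 µV.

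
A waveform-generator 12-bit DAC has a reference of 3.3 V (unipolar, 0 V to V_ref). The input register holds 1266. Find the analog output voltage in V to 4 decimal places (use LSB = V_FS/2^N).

1.0200 V

LSB = 3.3 V / 2^12 = 0.806 mV.
V_out = 0 + 1266 × 0.000805664 V = 1.01997 V.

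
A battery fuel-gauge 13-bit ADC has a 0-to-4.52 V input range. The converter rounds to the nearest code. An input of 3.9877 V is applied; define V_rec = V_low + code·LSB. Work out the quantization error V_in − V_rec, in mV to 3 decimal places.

LSB = 4.52/2^13 = 0.552 mV.
Scaled input = 7227.2651 LSBs, so code = 7227.
V_rec = 0 + 7227·0.000551758 = 3.9875537 V.
V_in − V_rec = 0.000146289 V = 0.146 mV.

0.146 mV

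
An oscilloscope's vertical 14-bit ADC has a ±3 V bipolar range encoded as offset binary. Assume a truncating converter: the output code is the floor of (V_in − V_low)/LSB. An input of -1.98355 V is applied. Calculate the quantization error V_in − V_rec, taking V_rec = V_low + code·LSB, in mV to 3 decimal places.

Step size: 6 V ÷ 2^14 = 366.21 µV.
(-1.98355 − (−3))/0.000366211 = 2775.5861; ⌊·⌋ gives code 2775.
Reconstructed: -1.9837646 V.
Difference: 0.000214648 V → 0.215 mV.

0.215 mV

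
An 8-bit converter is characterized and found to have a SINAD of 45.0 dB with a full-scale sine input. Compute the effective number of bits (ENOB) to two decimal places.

ENOB = (SINAD − 1.76) / 6.02 = (45.0 − 1.76)/6.02 = 7.183.

7.18 bits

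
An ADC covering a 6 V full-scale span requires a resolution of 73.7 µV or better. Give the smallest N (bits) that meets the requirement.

Number of steps required ≥ 6 V / 73.7 µV = 81411.13.
Need 2^N ≥ 81411.13; 2^16 = 65536, 2^17 = 131072.
Minimum N = 17.

17 bits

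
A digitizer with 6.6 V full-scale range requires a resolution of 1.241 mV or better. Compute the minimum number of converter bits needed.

Number of steps required ≥ 6.6 V / 1.241 mV = 5318.29.
Need 2^N ≥ 5318.29; 2^12 = 4096, 2^13 = 8192.
Minimum N = 13.

13 bits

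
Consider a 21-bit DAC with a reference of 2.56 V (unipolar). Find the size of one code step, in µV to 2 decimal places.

1.22 µV

Full-scale span = 2.56 V.
LSB = 2.56 / 2^21 = 2.56 / 2097152 = 1.2207e-06 V = 1.22 µV.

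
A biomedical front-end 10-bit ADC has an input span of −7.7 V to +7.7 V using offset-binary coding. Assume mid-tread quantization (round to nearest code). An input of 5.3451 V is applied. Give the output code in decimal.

code 867

With 1024 levels over 15.4 V, one step is 15.039 mV.
(V_in − V_low)/LSB = (5.3451 − (−7.7)) / 0.0150391 = 867.414.
round(867.414) = 867.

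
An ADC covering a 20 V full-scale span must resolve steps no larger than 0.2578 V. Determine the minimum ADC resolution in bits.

Number of steps required ≥ 20 V / 0.2578 V = 77.58.
Need 2^N ≥ 77.58; 2^6 = 64, 2^7 = 128.
Minimum N = 7.

7 bits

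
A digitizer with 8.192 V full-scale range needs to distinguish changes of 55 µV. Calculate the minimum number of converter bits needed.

Number of steps required ≥ 8.192 V / 55 µV = 148945.45.
Need 2^N ≥ 148945.45; 2^17 = 131072, 2^18 = 262144.
Minimum N = 18.

18 bits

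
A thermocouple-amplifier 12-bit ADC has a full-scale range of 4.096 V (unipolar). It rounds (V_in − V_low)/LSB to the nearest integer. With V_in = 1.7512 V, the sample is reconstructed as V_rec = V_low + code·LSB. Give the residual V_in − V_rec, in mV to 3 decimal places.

Step size: 4.096 V ÷ 2^12 = 1.000 mV.
(V_in − V_low)/LSB = (1.7512 − 0)/0.001 = 1751.2000 → code 1751 (round).
Reconstructed: 1.751 V.
V_in − V_rec = 0.0002 V = 0.200 mV.

0.200 mV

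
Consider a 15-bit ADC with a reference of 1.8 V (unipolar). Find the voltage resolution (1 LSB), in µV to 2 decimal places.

Full-scale span = 1.8 V.
LSB = 1.8 / 2^15 = 1.8 / 32768 = 5.49316e-05 V = 54.93 µV.

54.93 µV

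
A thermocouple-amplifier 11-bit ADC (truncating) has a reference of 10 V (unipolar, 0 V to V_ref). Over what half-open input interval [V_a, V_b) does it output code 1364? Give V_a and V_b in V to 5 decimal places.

[6.66016 V, 6.66504 V)

LSB = 10/2^11 = 4.883 mV.
V_a = V_low + 1364·LSB = 6.66016 V; V_b = V_low + 1365·LSB = 6.66504 V.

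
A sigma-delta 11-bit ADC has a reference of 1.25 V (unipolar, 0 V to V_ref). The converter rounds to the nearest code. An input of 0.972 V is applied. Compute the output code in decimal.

code 1593

With 2048 levels over 1.25 V, one step is 0.610 mV.
(V_in − V_low)/LSB = (0.972 − 0) / 0.000610352 = 1592.525.
Round → code 1593.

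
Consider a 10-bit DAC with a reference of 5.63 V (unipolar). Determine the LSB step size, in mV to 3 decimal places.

Full-scale span = 5.63 V.
LSB = 5.63 / 2^10 = 5.63 / 1024 = 0.00549805 V = 5.498 mV.

5.498 mV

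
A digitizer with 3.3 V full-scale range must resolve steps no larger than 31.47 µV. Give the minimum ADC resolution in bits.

Number of steps required ≥ 3.3 V / 31.47 µV = 104861.77.
Need 2^N ≥ 104861.77; 2^16 = 65536, 2^17 = 131072.
Minimum N = 17.

17 bits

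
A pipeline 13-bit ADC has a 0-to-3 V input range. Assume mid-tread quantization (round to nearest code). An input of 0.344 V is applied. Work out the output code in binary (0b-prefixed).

code 0b1110101011 (decimal 939)

With 8192 levels over 3 V, one step is 366.21 µV.
(0.344 − 0) / 0.000366211 = 939.349 LSBs.
So the output code is 939.
In binary (0b-prefixed): 0b1110101011.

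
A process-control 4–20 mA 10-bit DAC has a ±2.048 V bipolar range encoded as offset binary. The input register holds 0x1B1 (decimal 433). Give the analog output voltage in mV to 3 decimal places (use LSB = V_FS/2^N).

LSB = 4.096 V / 2^10 = 4.000 mV.
Code 0x1B1 = 433 decimal.
V_out = (−2.048) + 433 × 0.004 V = -0.316 V.
= -316.000 mV.

-316.000 mV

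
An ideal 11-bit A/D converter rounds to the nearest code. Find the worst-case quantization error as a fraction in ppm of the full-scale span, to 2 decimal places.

Rounding → worst-case error = ½ LSB = V_FS/2^12, so 1e+06/4096 = 244.141 ppm of full scale.

244.14 ppm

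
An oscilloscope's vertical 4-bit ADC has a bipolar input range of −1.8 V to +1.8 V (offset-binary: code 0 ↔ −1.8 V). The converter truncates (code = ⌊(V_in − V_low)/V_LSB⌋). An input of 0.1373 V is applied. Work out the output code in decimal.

Full-scale span = 3.6 V; LSB = 3.6/2^4 = 225.000 mV.
(V_in − V_low)/LSB = (0.1373 − (−1.8)) / 0.225 = 8.610.
So the output code is 8.

code 8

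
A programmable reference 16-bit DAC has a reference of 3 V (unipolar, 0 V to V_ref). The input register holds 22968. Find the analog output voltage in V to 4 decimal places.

LSB = 3 V / 2^16 = 45.78 µV.
V_out = 0 + 22968 × 4.57764e-05 V = 1.05139 V.

1.0514 V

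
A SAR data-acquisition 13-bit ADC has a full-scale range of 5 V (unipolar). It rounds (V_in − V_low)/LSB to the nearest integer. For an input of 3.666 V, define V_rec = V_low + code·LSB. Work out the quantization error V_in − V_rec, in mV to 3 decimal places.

0.229 mV

LSB = 5/2^13 = 0.610 mV.
(3.666 − 0)/0.000610352 = 6006.3744; round gives code 6006.
V_rec = 0 + 6006·0.000610352 = 3.6657715 V.
V_in − V_rec = 0.000228516 V = 0.229 mV.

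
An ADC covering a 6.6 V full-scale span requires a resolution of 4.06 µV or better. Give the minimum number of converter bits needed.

21 bits

Number of steps required ≥ 6.6 V / 4.06 µV = 1625615.76.
Need 2^N ≥ 1625615.76; 2^20 = 1048576, 2^21 = 2097152.
Minimum N = 21.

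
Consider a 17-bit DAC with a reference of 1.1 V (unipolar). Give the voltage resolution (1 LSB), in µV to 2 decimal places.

8.39 µV

Full-scale span = 1.1 V.
LSB = 1.1 / 2^17 = 1.1 / 131072 = 8.39233e-06 V = 8.39 µV.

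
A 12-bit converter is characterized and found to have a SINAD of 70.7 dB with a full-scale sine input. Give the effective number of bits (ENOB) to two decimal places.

11.45 bits

ENOB = (SINAD − 1.76) / 6.02 = (70.7 − 1.76)/6.02 = 11.452.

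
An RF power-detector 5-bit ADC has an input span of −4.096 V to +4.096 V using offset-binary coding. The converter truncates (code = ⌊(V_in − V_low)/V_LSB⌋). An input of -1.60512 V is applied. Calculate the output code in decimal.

code 9

LSB = 8.192 V / 32 = 256.000 mV.
Input sits at 9.730 steps above V_low.
So the output code is 9.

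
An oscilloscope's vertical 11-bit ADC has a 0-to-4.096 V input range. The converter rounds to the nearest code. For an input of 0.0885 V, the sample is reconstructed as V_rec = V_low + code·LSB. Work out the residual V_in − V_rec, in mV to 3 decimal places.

One LSB is 4.096 V / 2048 = 2.000 mV.
(V_in − V_low)/LSB = (0.0885 − 0)/0.002 = 44.2500 → code 44 (round).
Reconstructed: 0.088 V.
V_in − V_rec = 0.0005 V = 0.500 mV.

0.500 mV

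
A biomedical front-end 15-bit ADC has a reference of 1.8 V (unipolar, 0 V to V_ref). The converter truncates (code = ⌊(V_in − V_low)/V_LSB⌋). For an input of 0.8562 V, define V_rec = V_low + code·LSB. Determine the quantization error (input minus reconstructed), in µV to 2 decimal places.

Step size: 1.8 V ÷ 2^15 = 54.93 µV.
(V_in − V_low)/LSB = (0.8562 − 0)/5.49316e-05 = 15586.6453 → code 15586 (floor).
V_rec = 0 + 15586·5.49316e-05 = 0.85616455 V.
Difference: 3.54492e-05 V → 35.45 µV.

35.45 µV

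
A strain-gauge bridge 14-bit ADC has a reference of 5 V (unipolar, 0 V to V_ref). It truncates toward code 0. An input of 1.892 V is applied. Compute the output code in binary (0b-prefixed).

code 0b1100000110111 (decimal 6199)

With 16384 levels over 5 V, one step is 305.18 µV.
(1.892 − 0) / 0.000305176 = 6199.706 LSBs.
⌊·⌋(6199.706) = 6199.
In binary (0b-prefixed): 0b1100000110111.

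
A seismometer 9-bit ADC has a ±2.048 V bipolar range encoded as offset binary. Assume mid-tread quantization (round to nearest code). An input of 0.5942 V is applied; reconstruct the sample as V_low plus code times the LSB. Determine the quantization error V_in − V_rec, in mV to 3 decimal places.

2.200 mV

One LSB is 4.096 V / 512 = 8.000 mV.
Scaled input = 330.2750 LSBs, so code = 330.
V_rec = (−2.048) + 330·0.008 = 0.592 V.
Error = 0.5942 − 0.592 = 0.0022 V = 2.200 mV.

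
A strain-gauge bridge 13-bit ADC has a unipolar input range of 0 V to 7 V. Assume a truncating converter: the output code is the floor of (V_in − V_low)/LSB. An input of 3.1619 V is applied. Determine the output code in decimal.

code 3700

LSB = 7 V / 8192 = 0.854 mV.
(3.1619 − 0) / 0.000854492 = 3700.326 LSBs.
⌊·⌋(3700.326) = 3700.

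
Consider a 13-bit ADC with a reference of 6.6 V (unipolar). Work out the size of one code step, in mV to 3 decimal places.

0.806 mV

Full-scale span = 6.6 V.
LSB = 6.6 / 2^13 = 6.6 / 8192 = 0.000805664 V = 0.806 mV.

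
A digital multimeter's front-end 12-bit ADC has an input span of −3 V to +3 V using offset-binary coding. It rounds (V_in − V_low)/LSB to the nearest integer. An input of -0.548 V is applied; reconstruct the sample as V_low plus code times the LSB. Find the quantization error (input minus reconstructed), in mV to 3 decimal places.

LSB = 6/2^12 = 1.465 mV.
Scaled input = 1673.8987 LSBs, so code = 1674.
Code 1674 maps back to (−3) + 1674×0.00146484 V = -0.54785156 V.
V_in − V_rec = -0.000148437 V = -0.148 mV.

-0.148 mV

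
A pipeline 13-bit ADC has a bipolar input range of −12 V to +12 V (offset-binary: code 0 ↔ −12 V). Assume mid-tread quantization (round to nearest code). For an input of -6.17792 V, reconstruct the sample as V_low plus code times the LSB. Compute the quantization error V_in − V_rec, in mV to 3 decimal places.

0.791 mV

Step size: 24 V ÷ 2^13 = 2.930 mV.
(V_in − V_low)/LSB = (-6.17792 − (−12))/0.00292969 = 1987.2700 → code 1987 (round).
Code 1987 maps back to (−12) + 1987×0.00292969 V = -6.1787109 V.
Difference: 0.000790937 V → 0.791 mV.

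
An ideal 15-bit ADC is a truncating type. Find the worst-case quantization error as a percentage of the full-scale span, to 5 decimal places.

0.00305 %

Truncating → worst-case error = 1 LSB = V_FS/2^15, so 100/32768 = 0.00305176 % of full scale.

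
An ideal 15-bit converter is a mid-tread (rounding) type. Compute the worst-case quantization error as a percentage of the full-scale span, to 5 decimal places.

Rounding → worst-case error = ½ LSB = V_FS/2^16, so 100/65536 = 0.00152588 % of full scale.

0.00153 %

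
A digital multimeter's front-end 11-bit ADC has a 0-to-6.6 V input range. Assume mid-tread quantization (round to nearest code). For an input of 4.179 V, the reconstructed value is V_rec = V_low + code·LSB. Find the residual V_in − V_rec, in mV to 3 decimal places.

LSB = 6.6/2^11 = 3.223 mV.
(V_in − V_low)/LSB = (4.179 − 0)/0.00322266 = 1296.7564 → code 1297 (round).
Reconstructed: 4.1797852 V.
Error = 4.179 − 4.1797852 = -0.000785156 V = -0.785 mV.

-0.785 mV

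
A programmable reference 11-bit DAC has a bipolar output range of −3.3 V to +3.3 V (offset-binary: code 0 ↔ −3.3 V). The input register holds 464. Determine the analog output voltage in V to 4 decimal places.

LSB = 6.6 V / 2^11 = 3.223 mV.
V_out = (−3.3) + 464 × 0.00322266 V = -1.80469 V.

-1.8047 V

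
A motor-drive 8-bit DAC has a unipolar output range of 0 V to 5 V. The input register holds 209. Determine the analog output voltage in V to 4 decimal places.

4.0820 V

LSB = 5 V / 2^8 = 19.531 mV.
V_out = 0 + 209 × 0.0195312 V = 4.08203 V.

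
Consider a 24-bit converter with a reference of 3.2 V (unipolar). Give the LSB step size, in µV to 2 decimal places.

0.19 µV

Full-scale span = 3.2 V.
LSB = 3.2 / 2^24 = 3.2 / 16777216 = 1.90735e-07 V = 0.19 µV.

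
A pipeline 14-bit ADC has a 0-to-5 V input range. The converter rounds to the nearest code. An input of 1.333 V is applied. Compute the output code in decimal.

LSB = 5 V / 16384 = 305.18 µV.
(V_in − V_low)/LSB = (1.333 − 0) / 0.000305176 = 4367.974.
round(4367.974) = 4368.

code 4368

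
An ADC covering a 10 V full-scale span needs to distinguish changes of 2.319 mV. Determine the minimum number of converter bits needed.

Number of steps required ≥ 10 V / 2.319 mV = 4312.20.
Need 2^N ≥ 4312.20; 2^12 = 4096, 2^13 = 8192.
Minimum N = 13.

13 bits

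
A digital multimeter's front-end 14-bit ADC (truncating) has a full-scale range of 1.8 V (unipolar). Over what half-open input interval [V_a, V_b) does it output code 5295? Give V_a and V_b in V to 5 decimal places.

[0.58173 V, 0.58184 V)

LSB = 1.8/2^14 = 109.86 µV.
V_a = V_low + 5295·LSB = 0.581726 V; V_b = V_low + 5296·LSB = 0.581836 V.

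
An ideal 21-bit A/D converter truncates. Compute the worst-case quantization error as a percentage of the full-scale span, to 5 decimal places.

Truncating → worst-case error = 1 LSB = V_FS/2^21, so 100/2097152 = 4.76837e-05 % of full scale.

0.00005 %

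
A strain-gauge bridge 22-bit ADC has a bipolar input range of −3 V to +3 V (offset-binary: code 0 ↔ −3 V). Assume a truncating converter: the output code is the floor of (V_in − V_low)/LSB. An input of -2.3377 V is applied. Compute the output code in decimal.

code 462981

Full-scale span = 6 V; LSB = 6/2^22 = 1.43 µV.
Input sits at 462981.257 steps above V_low.
⌊·⌋(462981.257) = 462981.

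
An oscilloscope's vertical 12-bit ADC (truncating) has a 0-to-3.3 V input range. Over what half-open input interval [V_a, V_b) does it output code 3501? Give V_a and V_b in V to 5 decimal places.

[2.82063 V, 2.82144 V)

LSB = 3.3/2^12 = 0.806 mV.
V_a = V_low + 3501·LSB = 2.82063 V; V_b = V_low + 3502·LSB = 2.82144 V.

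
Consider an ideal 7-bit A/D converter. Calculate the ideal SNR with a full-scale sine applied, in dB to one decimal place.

SNR ≈ 6.02·N + 1.76 dB = 6.02·7 + 1.76 = 43.90 dB.

43.9 dB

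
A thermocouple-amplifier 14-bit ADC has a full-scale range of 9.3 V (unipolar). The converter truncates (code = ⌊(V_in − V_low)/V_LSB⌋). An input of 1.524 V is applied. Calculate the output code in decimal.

With 16384 levels over 9.3 V, one step is 0.568 mV.
(1.524 − 0) / 0.000567627 = 2684.862 LSBs.
⌊·⌋(2684.862) = 2684.

code 2684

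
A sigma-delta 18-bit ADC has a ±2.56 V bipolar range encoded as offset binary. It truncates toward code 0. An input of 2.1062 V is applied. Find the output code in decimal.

LSB = 5.12 V / 262144 = 19.53 µV.
(V_in − V_low)/LSB = (2.1062 − (−2.56)) / 1.95313e-05 = 238909.440.
So the output code is 238909.

code 238909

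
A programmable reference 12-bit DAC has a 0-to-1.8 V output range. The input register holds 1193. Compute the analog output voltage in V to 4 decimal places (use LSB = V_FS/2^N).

0.5243 V

LSB = 1.8 V / 2^12 = 439.45 µV.
V_out = 0 + 1193 × 0.000439453 V = 0.524268 V.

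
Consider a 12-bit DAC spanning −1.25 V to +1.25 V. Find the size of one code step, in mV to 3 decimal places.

Full-scale span = 2.5 V.
LSB = 2.5 / 2^12 = 2.5 / 4096 = 0.000610352 V = 0.610 mV.

0.610 mV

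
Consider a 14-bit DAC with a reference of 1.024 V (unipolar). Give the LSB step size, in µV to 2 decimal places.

62.50 µV

Full-scale span = 1.024 V.
LSB = 1.024 / 2^14 = 1.024 / 16384 = 6.25e-05 V = 62.50 µV.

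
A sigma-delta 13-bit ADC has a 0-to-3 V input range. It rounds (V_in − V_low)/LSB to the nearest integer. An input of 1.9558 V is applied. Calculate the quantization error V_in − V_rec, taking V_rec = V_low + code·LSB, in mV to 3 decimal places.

-0.133 mV

One LSB is 3 V / 8192 = 366.21 µV.
(1.9558 − 0)/0.000366211 = 5340.6379; round gives code 5341.
Code 5341 maps back to 0 + 5341×0.000366211 V = 1.9559326 V.
Difference: -0.000132617 V → -0.133 mV.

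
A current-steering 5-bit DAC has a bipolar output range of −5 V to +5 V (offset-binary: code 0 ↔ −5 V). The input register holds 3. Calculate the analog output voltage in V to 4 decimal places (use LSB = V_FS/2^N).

-4.0625 V

LSB = 10 V / 2^5 = 312.500 mV.
V_out = (−5) + 3 × 0.3125 V = -4.0625 V.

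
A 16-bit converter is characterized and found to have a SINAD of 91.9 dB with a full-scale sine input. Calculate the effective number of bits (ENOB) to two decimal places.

ENOB = (SINAD − 1.76) / 6.02 = (91.9 − 1.76)/6.02 = 14.973.

14.97 bits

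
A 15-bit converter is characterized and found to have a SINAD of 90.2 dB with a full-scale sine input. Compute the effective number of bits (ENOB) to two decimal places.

ENOB = (SINAD − 1.76) / 6.02 = (90.2 − 1.76)/6.02 = 14.691.

14.69 bits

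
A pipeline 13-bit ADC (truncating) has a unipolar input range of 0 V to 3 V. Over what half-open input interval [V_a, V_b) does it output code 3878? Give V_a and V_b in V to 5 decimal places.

[1.42017 V, 1.42053 V)

LSB = 3/2^13 = 366.21 µV.
V_a = V_low + 3878·LSB = 1.42017 V; V_b = V_low + 3879·LSB = 1.42053 V.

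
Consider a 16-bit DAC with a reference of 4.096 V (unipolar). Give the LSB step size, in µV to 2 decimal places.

Full-scale span = 4.096 V.
LSB = 4.096 / 2^16 = 4.096 / 65536 = 6.25e-05 V = 62.50 µV.

62.50 µV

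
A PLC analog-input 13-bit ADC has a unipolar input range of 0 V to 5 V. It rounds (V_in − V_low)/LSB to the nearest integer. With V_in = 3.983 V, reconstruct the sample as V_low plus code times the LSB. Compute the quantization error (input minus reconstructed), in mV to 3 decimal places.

One LSB is 5 V / 8192 = 0.610 mV.
(V_in − V_low)/LSB = (3.983 − 0)/0.000610352 = 6525.7472 → code 6526 (round).
Code 6526 maps back to 0 + 6526×0.000610352 V = 3.9831543 V.
Error = 3.983 − 3.9831543 = -0.000154297 V = -0.154 mV.

-0.154 mV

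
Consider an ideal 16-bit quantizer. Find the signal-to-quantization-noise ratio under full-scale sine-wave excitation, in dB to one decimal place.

SNR ≈ 6.02·N + 1.76 dB = 6.02·16 + 1.76 = 98.08 dB.

98.1 dB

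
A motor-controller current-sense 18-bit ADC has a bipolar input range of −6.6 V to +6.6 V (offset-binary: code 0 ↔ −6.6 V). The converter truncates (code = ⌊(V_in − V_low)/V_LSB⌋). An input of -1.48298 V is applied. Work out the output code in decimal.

LSB = 13.2 V / 262144 = 50.35 µV.
(-1.48298 − (−6.6)) / 5.0354e-05 = 101620.916 LSBs.
So the output code is 101620.

code 101620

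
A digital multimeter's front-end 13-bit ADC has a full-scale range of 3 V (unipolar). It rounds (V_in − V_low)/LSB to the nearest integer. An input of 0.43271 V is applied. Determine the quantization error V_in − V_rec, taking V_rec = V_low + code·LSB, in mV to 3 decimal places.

One LSB is 3 V / 8192 = 366.21 µV.
(V_in − V_low)/LSB = (0.43271 − 0)/0.000366211 = 1181.5868 → code 1182 (round).
Reconstructed: 0.43286133 V.
Error = 0.43271 − 0.43286133 = -0.000151328 V = -0.151 mV.

-0.151 mV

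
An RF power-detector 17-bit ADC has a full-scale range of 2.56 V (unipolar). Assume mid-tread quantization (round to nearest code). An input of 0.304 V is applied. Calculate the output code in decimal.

LSB = 2.56 V / 131072 = 19.53 µV.
(V_in − V_low)/LSB = (0.304 − 0) / 1.95313e-05 = 15564.800.
Round → code 15565.

code 15565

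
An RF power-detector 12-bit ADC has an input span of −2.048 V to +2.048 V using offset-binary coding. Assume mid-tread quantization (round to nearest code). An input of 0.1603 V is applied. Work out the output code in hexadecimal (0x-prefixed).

code 0x8A0 (decimal 2208)

LSB = 4.096 V / 4096 = 1.000 mV.
(V_in − V_low)/LSB = (0.1603 − (−2.048)) / 0.001 = 2208.300.
Round → code 2208.
In hexadecimal (0x-prefixed): 0x8A0.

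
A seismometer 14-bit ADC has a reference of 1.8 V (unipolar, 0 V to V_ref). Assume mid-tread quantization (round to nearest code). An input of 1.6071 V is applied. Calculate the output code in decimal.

code 14628

With 16384 levels over 1.8 V, one step is 109.86 µV.
(V_in − V_low)/LSB = (1.6071 − 0) / 0.000109863 = 14628.181.
So the output code is 14628.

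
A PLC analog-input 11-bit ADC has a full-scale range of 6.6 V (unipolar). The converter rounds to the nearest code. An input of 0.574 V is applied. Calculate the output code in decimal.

With 2048 levels over 6.6 V, one step is 3.223 mV.
Input sits at 178.114 steps above V_low.
So the output code is 178.

code 178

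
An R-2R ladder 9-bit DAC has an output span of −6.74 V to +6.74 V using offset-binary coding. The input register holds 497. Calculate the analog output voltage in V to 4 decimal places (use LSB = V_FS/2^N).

6.3451 V

LSB = 13.48 V / 2^9 = 26.328 mV.
V_out = (−6.74) + 497 × 0.0263281 V = 6.34508 V.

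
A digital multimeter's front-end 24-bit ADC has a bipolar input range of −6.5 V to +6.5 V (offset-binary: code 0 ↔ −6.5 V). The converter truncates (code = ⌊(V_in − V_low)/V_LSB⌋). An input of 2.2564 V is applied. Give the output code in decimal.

code 11300616

Full-scale span = 13 V; LSB = 13/2^24 = 0.77 µV.
(V_in − V_low)/LSB = (2.2564 − (−6.5)) / 7.7486e-07 = 11300616.476.
⌊·⌋(11300616.476) = 11300616.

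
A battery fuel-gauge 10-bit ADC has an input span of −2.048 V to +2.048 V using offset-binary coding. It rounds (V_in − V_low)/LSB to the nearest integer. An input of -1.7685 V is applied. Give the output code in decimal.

LSB = 4.096 V / 1024 = 4.000 mV.
Input sits at 69.875 steps above V_low.
Round → code 70.

code 70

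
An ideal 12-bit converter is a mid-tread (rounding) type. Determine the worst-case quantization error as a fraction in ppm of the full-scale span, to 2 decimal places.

122.07 ppm

Rounding → worst-case error = ½ LSB = V_FS/2^13, so 1e+06/8192 = 122.07 ppm of full scale.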